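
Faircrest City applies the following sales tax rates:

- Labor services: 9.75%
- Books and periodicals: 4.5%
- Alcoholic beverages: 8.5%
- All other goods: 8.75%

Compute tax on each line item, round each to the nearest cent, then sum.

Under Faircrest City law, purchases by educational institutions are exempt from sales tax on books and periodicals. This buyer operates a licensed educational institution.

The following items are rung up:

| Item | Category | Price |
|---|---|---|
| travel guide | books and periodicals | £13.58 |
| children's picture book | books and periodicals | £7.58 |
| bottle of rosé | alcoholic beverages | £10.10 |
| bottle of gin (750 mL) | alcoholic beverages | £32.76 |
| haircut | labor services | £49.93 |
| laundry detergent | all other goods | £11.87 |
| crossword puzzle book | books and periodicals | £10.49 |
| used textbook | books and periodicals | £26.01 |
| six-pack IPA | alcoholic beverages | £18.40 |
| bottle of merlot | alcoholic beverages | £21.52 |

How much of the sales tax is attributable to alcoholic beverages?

Bottle of rosé £10.10: alcoholic beverages → 8.5% → £0.86
Bottle of gin (750 mL) £32.76: alcoholic beverages → 8.5% → £2.78
Six-pack IPA £18.40: alcoholic beverages → 8.5% → £1.56
Bottle of merlot £21.52: alcoholic beverages → 8.5% → £1.83
Tax on alcoholic beverages = £0.86 + £2.78 + £1.56 + £1.83 = £7.03

£7.03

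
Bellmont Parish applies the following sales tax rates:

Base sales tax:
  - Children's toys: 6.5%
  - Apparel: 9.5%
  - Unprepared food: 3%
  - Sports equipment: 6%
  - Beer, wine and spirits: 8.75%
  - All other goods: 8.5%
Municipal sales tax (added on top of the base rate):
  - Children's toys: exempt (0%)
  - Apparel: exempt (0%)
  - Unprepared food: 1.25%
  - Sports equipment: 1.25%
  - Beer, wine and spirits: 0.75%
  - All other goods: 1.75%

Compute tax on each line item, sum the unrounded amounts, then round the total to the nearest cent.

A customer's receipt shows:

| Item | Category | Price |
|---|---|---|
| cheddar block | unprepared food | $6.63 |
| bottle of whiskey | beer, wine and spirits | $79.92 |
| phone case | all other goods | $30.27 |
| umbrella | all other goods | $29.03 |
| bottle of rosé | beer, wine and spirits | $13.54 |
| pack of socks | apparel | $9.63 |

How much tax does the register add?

$16.15

Cheddar block $6.63: unprepared food → 3% + 1.25% municipal = 4.25% → $0.281775
Bottle of whiskey $79.92: beer, wine and spirits → 8.75% + 0.75% municipal = 9.5% → $7.5924
Phone case $30.27: all other goods → 8.5% + 1.75% municipal = 10.25% → $3.102675
Umbrella $29.03: all other goods → 8.5% + 1.75% municipal = 10.25% → $2.975575
Bottle of rosé $13.54: beer, wine and spirits → 8.75% + 0.75% municipal = 9.5% → $1.2863
Pack of socks $9.63: apparel → 9.5% + 0% municipal = 9.5% → $0.91485
Unrounded tax sum = $16.153575 → $16.15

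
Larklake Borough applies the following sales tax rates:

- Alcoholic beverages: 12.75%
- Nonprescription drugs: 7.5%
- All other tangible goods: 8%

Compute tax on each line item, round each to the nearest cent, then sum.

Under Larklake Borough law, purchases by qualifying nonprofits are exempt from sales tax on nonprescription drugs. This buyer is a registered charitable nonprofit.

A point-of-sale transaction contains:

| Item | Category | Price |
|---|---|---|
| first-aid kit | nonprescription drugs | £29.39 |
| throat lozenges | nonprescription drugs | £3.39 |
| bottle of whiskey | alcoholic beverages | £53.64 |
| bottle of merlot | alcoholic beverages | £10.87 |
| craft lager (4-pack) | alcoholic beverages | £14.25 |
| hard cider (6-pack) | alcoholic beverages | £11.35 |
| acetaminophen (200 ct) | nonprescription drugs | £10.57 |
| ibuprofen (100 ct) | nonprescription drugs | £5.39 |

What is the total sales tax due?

£11.50

First-aid kit £29.39: nonprescription drugs, buyer-exempt → 0% → £0.00
Throat lozenges £3.39: nonprescription drugs, buyer-exempt → 0% → £0.00
Bottle of whiskey £53.64: alcoholic beverages → 12.75% → £6.84
Bottle of merlot £10.87: alcoholic beverages → 12.75% → £1.39
Craft lager (4-pack) £14.25: alcoholic beverages → 12.75% → £1.82
Hard cider (6-pack) £11.35: alcoholic beverages → 12.75% → £1.45
Acetaminophen (200 ct) £10.57: nonprescription drugs, buyer-exempt → 0% → £0.00
Ibuprofen (100 ct) £5.39: nonprescription drugs, buyer-exempt → 0% → £0.00
Total tax = £6.84 + £1.39 + £1.82 + £1.45 = £11.50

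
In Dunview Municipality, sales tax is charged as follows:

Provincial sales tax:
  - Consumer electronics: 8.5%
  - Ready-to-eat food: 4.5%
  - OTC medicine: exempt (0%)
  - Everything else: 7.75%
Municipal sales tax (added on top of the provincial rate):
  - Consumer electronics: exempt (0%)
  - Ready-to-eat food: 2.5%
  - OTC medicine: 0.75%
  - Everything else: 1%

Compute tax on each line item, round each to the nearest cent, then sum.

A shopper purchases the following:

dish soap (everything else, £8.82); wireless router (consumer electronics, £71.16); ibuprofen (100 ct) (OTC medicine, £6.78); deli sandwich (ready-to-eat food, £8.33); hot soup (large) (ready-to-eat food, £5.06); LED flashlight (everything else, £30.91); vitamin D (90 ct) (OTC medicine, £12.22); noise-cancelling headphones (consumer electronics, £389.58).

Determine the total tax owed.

Dish soap £8.82: everything else → 7.75% + 1% municipal = 8.75% → £0.77
Wireless router £71.16: consumer electronics → 8.5% + 0% municipal = 8.5% → £6.05
Ibuprofen (100 ct) £6.78: OTC medicine → 0% + 0.75% municipal = 0.75% → £0.05
Deli sandwich £8.33: ready-to-eat food → 4.5% + 2.5% municipal = 7% → £0.58
Hot soup (large) £5.06: ready-to-eat food → 4.5% + 2.5% municipal = 7% → £0.35
LED flashlight £30.91: everything else → 7.75% + 1% municipal = 8.75% → £2.70
Vitamin D (90 ct) £12.22: OTC medicine → 0% + 0.75% municipal = 0.75% → £0.09
Noise-cancelling headphones £389.58: consumer electronics → 8.5% + 0% municipal = 8.5% → £33.11
Total tax = £0.77 + £6.05 + £0.05 + £0.58 + £0.35 + £2.70 + £0.09 + £33.11 = £43.70

£43.70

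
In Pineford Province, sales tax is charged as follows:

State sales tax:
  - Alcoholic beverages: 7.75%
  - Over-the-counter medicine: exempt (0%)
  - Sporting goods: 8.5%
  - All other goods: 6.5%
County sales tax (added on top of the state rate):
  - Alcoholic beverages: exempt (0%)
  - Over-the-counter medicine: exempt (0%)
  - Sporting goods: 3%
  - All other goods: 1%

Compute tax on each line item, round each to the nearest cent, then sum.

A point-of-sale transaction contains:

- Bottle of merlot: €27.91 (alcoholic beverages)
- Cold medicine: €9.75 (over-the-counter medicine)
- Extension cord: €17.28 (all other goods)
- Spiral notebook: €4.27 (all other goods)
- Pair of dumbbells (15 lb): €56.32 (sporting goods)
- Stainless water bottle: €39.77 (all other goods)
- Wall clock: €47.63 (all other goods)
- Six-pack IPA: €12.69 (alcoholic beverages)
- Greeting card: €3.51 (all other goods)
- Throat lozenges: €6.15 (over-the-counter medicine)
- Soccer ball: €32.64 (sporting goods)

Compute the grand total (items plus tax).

€279.72

Bottle of merlot €27.91: alcoholic beverages → 7.75% + 0% county = 7.75% → €2.16
Cold medicine €9.75: over-the-counter medicine → 0% + 0% county = 0% → €0.00
Extension cord €17.28: all other goods → 6.5% + 1% county = 7.5% → €1.30
Spiral notebook €4.27: all other goods → 6.5% + 1% county = 7.5% → €0.32
Pair of dumbbells (15 lb) €56.32: sporting goods → 8.5% + 3% county = 11.5% → €6.48
Stainless water bottle €39.77: all other goods → 6.5% + 1% county = 7.5% → €2.98
Wall clock €47.63: all other goods → 6.5% + 1% county = 7.5% → €3.57
Six-pack IPA €12.69: alcoholic beverages → 7.75% + 0% county = 7.75% → €0.98
Greeting card €3.51: all other goods → 6.5% + 1% county = 7.5% → €0.26
Throat lozenges €6.15: over-the-counter medicine → 0% + 0% county = 0% → €0.00
Soccer ball €32.64: sporting goods → 8.5% + 3% county = 11.5% → €3.75
Subtotal = €257.92; tax = €21.80; total due = €279.72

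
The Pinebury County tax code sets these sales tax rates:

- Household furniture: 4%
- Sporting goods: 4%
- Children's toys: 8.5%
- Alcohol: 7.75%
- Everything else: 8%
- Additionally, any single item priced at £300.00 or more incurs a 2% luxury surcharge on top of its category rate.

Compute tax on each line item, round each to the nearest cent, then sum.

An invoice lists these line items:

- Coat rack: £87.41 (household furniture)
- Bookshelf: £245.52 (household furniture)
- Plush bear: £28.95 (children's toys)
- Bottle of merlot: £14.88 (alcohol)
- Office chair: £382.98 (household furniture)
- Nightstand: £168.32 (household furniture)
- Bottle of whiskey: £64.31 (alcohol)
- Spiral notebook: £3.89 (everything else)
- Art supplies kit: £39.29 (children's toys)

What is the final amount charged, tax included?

£1090.82

Coat rack £87.41: household furniture → 4% → £3.50
Bookshelf £245.52: household furniture → 4% → £9.82
Plush bear £28.95: children's toys → 8.5% → £2.46
Bottle of merlot £14.88: alcohol → 7.75% → £1.15
Office chair £382.98: household furniture → 4% + 2% surcharge = 6% → £22.98
Nightstand £168.32: household furniture → 4% → £6.73
Bottle of whiskey £64.31: alcohol → 7.75% → £4.98
Spiral notebook £3.89: everything else → 8% → £0.31
Art supplies kit £39.29: children's toys → 8.5% → £3.34
Subtotal = £1035.55; tax = £55.27; total due = £1090.82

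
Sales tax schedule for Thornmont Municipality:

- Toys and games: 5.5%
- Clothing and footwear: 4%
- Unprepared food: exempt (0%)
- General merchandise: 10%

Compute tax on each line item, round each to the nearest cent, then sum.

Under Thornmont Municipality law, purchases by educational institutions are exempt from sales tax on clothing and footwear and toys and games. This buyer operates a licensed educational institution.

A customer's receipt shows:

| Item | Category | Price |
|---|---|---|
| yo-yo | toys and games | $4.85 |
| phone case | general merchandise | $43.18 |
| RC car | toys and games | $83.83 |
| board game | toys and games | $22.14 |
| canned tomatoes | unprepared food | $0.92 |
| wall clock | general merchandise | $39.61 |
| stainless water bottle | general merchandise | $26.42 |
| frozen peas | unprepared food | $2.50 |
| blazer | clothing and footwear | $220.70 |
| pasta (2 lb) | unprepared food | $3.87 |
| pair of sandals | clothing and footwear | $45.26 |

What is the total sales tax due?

$10.92

Yo-yo $4.85: toys and games, buyer-exempt → 0% → $0.00
Phone case $43.18: general merchandise → 10% → $4.32
RC car $83.83: toys and games, buyer-exempt → 0% → $0.00
Board game $22.14: toys and games, buyer-exempt → 0% → $0.00
Canned tomatoes $0.92: unprepared food → 0% → $0.00
Wall clock $39.61: general merchandise → 10% → $3.96
Stainless water bottle $26.42: general merchandise → 10% → $2.64
Frozen peas $2.50: unprepared food → 0% → $0.00
Blazer $220.70: clothing and footwear, buyer-exempt → 0% → $0.00
Pasta (2 lb) $3.87: unprepared food → 0% → $0.00
Pair of sandals $45.26: clothing and footwear, buyer-exempt → 0% → $0.00
Total tax = $4.32 + $3.96 + $2.64 = $10.92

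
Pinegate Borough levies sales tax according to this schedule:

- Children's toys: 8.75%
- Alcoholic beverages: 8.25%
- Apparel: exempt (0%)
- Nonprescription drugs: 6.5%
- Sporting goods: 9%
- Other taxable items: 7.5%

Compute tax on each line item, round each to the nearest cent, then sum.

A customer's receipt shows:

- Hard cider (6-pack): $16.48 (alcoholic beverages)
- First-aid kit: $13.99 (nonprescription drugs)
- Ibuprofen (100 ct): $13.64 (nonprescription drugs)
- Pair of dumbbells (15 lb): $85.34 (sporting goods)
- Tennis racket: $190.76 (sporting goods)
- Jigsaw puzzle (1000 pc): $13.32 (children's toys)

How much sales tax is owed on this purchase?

$29.18

Hard cider (6-pack) $16.48: alcoholic beverages → 8.25% → $1.36
First-aid kit $13.99: nonprescription drugs → 6.5% → $0.91
Ibuprofen (100 ct) $13.64: nonprescription drugs → 6.5% → $0.89
Pair of dumbbells (15 lb) $85.34: sporting goods → 9% → $7.68
Tennis racket $190.76: sporting goods → 9% → $17.17
Jigsaw puzzle (1000 pc) $13.32: children's toys → 8.75% → $1.17
Total tax = $1.36 + $0.91 + $0.89 + $7.68 + $17.17 + $1.17 = $29.18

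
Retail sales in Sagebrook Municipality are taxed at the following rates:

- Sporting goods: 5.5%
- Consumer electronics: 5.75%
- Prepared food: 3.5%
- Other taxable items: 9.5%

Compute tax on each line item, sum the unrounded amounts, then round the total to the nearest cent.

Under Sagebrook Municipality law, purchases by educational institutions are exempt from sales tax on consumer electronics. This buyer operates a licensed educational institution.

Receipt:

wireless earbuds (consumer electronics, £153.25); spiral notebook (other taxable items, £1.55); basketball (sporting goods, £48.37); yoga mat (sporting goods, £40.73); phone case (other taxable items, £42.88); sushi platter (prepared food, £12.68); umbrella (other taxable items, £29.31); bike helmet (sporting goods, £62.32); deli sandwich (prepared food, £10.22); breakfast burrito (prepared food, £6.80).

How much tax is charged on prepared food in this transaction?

£1.04

Sushi platter £12.68: prepared food → 3.5% → £0.4438
Deli sandwich £10.22: prepared food → 3.5% → £0.3577
Breakfast burrito £6.80: prepared food → 3.5% → £0.238
Tax on prepared food: unrounded sum = £1.0395 → £1.04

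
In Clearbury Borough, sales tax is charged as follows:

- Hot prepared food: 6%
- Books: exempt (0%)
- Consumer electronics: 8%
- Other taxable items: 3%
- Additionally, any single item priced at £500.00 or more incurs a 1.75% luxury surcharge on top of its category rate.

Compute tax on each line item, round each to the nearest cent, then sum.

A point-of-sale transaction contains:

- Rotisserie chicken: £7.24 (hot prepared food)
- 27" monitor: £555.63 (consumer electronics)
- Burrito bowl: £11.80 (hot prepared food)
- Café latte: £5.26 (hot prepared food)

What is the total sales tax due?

£55.63

Rotisserie chicken £7.24: hot prepared food → 6% → £0.43
27" monitor £555.63: consumer electronics → 8% + 1.75% surcharge = 9.75% → £54.17
Burrito bowl £11.80: hot prepared food → 6% → £0.71
Café latte £5.26: hot prepared food → 6% → £0.32
Total tax = £0.43 + £54.17 + £0.71 + £0.32 = £55.63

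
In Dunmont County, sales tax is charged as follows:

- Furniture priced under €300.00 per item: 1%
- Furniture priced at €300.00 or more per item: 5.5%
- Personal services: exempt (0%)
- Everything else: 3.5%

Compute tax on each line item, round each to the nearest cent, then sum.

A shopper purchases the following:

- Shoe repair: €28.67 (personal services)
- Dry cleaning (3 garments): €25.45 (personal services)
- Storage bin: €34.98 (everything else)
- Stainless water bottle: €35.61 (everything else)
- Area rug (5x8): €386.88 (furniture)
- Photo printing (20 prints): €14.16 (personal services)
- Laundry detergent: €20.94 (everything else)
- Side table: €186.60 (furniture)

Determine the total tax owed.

Shoe repair €28.67: personal services → 0% → €0.00
Dry cleaning (3 garments) €25.45: personal services → 0% → €0.00
Storage bin €34.98: everything else → 3.5% → €1.22
Stainless water bottle €35.61: everything else → 3.5% → €1.25
Area rug (5x8) €386.88: furniture, €300.00 or more → 5.5% → €21.28
Photo printing (20 prints) €14.16: personal services → 0% → €0.00
Laundry detergent €20.94: everything else → 3.5% → €0.73
Side table €186.60: furniture, under €300.00 → 1% → €1.87
Total tax = €1.22 + €1.25 + €21.28 + €0.73 + €1.87 = €26.35

€26.35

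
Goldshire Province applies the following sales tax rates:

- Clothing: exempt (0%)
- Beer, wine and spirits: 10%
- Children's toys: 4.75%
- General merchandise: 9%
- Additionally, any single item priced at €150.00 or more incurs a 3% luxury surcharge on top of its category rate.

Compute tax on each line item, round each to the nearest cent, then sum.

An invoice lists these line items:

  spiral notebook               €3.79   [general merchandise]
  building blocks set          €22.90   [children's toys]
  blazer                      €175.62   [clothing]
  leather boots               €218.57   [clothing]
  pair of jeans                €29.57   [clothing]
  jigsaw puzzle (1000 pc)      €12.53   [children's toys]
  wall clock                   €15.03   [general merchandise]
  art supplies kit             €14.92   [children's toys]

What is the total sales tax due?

€15.92

Spiral notebook €3.79: general merchandise → 9% → €0.34
Building blocks set €22.90: children's toys → 4.75% → €1.09
Blazer €175.62: clothing → 0% + 3% surcharge = 3% → €5.27
Leather boots €218.57: clothing → 0% + 3% surcharge = 3% → €6.56
Pair of jeans €29.57: clothing → 0% → €0.00
Jigsaw puzzle (1000 pc) €12.53: children's toys → 4.75% → €0.60
Wall clock €15.03: general merchandise → 9% → €1.35
Art supplies kit €14.92: children's toys → 4.75% → €0.71
Total tax = €0.34 + €1.09 + €5.27 + €6.56 + €0.60 + €1.35 + €0.71 = €15.92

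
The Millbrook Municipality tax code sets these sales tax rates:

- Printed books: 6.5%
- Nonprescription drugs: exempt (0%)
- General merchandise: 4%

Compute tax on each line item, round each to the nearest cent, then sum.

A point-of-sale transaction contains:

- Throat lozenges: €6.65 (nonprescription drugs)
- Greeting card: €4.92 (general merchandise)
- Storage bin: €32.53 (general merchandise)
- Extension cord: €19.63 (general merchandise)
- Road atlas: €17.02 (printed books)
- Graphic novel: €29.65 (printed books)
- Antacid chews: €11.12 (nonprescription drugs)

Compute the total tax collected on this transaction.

Throat lozenges €6.65: nonprescription drugs → 0% → €0.00
Greeting card €4.92: general merchandise → 4% → €0.20
Storage bin €32.53: general merchandise → 4% → €1.30
Extension cord €19.63: general merchandise → 4% → €0.79
Road atlas €17.02: printed books → 6.5% → €1.11
Graphic novel €29.65: printed books → 6.5% → €1.93
Antacid chews €11.12: nonprescription drugs → 0% → €0.00
Total tax = €0.20 + €1.30 + €0.79 + €1.11 + €1.93 = €5.33

€5.33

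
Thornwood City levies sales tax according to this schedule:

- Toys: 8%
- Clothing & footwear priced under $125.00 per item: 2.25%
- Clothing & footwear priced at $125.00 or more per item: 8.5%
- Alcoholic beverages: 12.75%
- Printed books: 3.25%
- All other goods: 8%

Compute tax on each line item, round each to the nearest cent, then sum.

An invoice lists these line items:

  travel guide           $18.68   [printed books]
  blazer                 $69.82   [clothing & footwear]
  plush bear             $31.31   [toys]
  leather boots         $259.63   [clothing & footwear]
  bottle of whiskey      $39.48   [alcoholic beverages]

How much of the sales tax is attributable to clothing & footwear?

Blazer $69.82: clothing & footwear, under $125.00 → 2.25% → $1.57
Leather boots $259.63: clothing & footwear, $125.00 or more → 8.5% → $22.07
Tax on clothing & footwear = $1.57 + $22.07 = $23.64

$23.64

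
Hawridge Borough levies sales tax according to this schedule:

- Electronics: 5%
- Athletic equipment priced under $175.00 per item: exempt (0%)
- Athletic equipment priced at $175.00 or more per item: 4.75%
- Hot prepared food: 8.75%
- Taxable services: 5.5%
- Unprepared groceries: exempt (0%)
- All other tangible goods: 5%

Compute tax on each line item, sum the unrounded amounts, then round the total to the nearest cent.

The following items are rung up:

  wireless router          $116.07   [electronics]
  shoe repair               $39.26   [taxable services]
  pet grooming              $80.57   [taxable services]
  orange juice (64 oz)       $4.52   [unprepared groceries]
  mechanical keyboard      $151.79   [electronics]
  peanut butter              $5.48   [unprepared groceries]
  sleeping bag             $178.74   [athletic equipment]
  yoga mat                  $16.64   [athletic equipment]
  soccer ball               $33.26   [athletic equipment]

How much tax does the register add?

Wireless router $116.07: electronics → 5% → $5.8035
Shoe repair $39.26: taxable services → 5.5% → $2.1593
Pet grooming $80.57: taxable services → 5.5% → $4.43135
Orange juice (64 oz) $4.52: unprepared groceries → 0% → $0.00
Mechanical keyboard $151.79: electronics → 5% → $7.5895
Peanut butter $5.48: unprepared groceries → 0% → $0.00
Sleeping bag $178.74: athletic equipment, $175.00 or more → 4.75% → $8.49015
Yoga mat $16.64: athletic equipment, under $175.00 → 0% → $0.00
Soccer ball $33.26: athletic equipment, under $175.00 → 0% → $0.00
Unrounded tax sum = $28.4738 → $28.47

$28.47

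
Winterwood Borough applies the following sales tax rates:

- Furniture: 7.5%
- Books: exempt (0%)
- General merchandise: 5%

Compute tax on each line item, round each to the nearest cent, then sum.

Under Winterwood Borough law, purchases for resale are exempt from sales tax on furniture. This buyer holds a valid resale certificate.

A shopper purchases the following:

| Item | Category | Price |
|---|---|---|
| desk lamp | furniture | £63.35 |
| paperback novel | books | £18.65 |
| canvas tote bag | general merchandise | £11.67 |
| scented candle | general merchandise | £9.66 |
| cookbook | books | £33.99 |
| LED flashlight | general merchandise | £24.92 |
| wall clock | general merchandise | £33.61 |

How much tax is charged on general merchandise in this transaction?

Canvas tote bag £11.67: general merchandise → 5% → £0.58
Scented candle £9.66: general merchandise → 5% → £0.48
LED flashlight £24.92: general merchandise → 5% → £1.25
Wall clock £33.61: general merchandise → 5% → £1.68
Tax on general merchandise = £0.58 + £0.48 + £1.25 + £1.68 = £3.99

£3.99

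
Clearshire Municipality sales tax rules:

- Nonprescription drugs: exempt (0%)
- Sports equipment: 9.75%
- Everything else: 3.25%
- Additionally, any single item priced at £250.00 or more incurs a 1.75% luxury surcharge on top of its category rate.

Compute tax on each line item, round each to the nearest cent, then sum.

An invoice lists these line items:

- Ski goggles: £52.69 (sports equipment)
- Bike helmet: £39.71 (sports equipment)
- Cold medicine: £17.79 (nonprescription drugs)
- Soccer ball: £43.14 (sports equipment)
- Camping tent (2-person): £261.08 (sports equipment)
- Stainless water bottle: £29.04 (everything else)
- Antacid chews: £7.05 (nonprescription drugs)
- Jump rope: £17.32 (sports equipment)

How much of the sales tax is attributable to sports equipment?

£44.93

Ski goggles £52.69: sports equipment → 9.75% → £5.14
Bike helmet £39.71: sports equipment → 9.75% → £3.87
Soccer ball £43.14: sports equipment → 9.75% → £4.21
Camping tent (2-person) £261.08: sports equipment → 9.75% + 1.75% surcharge = 11.5% → £30.02
Jump rope £17.32: sports equipment → 9.75% → £1.69
Tax on sports equipment = £5.14 + £3.87 + £4.21 + £30.02 + £1.69 = £44.93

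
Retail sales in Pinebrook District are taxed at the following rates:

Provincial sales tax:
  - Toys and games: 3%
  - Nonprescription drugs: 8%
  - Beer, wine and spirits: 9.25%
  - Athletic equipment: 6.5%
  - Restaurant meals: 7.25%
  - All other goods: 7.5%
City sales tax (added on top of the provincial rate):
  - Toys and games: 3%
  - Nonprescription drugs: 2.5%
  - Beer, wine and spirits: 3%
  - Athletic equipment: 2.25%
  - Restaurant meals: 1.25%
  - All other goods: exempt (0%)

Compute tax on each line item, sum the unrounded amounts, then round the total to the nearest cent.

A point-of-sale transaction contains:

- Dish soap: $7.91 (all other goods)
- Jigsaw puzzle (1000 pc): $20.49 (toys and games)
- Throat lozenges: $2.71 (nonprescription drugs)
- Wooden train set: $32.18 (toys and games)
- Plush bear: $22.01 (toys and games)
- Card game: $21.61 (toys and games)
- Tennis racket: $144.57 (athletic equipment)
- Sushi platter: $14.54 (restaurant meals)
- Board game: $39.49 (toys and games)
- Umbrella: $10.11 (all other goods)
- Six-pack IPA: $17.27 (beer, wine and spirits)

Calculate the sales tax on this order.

Dish soap $7.91: all other goods → 7.5% + 0% city = 7.5% → $0.59325
Jigsaw puzzle (1000 pc) $20.49: toys and games → 3% + 3% city = 6% → $1.2294
Throat lozenges $2.71: nonprescription drugs → 8% + 2.5% city = 10.5% → $0.28455
Wooden train set $32.18: toys and games → 3% + 3% city = 6% → $1.9308
Plush bear $22.01: toys and games → 3% + 3% city = 6% → $1.3206
Card game $21.61: toys and games → 3% + 3% city = 6% → $1.2966
Tennis racket $144.57: athletic equipment → 6.5% + 2.25% city = 8.75% → $12.649875
Sushi platter $14.54: restaurant meals → 7.25% + 1.25% city = 8.5% → $1.2359
Board game $39.49: toys and games → 3% + 3% city = 6% → $2.3694
Umbrella $10.11: all other goods → 7.5% + 0% city = 7.5% → $0.75825
Six-pack IPA $17.27: beer, wine and spirits → 9.25% + 3% city = 12.25% → $2.115575
Unrounded tax sum = $25.7842 → $25.78

$25.78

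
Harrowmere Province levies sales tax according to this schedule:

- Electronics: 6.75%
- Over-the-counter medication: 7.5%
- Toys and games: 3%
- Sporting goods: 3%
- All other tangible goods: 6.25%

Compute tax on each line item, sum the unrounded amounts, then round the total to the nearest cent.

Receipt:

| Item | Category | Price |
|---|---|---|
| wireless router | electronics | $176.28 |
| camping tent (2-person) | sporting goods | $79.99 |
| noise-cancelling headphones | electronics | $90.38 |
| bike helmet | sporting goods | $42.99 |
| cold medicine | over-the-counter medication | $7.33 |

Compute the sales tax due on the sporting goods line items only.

Camping tent (2-person) $79.99: sporting goods → 3% → $2.3997
Bike helmet $42.99: sporting goods → 3% → $1.2897
Tax on sporting goods: unrounded sum = $3.6894 → $3.69

$3.69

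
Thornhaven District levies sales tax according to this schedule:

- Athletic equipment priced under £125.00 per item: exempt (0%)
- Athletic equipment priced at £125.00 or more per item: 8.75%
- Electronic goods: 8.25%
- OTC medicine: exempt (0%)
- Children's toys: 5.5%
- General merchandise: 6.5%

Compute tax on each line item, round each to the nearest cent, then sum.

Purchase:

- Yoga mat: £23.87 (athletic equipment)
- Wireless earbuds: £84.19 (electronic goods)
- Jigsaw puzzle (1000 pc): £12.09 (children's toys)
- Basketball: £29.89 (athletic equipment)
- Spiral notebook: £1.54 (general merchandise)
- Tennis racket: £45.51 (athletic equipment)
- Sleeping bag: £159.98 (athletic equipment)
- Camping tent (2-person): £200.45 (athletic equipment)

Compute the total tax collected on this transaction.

Yoga mat £23.87: athletic equipment, under £125.00 → 0% → £0.00
Wireless earbuds £84.19: electronic goods → 8.25% → £6.95
Jigsaw puzzle (1000 pc) £12.09: children's toys → 5.5% → £0.66
Basketball £29.89: athletic equipment, under £125.00 → 0% → £0.00
Spiral notebook £1.54: general merchandise → 6.5% → £0.10
Tennis racket £45.51: athletic equipment, under £125.00 → 0% → £0.00
Sleeping bag £159.98: athletic equipment, £125.00 or more → 8.75% → £14.00
Camping tent (2-person) £200.45: athletic equipment, £125.00 or more → 8.75% → £17.54
Total tax = £6.95 + £0.66 + £0.10 + £14.00 + £17.54 = £39.25

£39.25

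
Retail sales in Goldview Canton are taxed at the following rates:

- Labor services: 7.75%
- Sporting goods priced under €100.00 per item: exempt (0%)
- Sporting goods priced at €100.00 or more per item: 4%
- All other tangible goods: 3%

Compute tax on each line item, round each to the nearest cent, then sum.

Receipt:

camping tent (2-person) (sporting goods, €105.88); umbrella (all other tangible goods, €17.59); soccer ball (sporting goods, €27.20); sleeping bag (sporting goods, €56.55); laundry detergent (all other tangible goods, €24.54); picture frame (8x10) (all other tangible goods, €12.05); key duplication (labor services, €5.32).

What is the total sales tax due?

€6.28

Camping tent (2-person) €105.88: sporting goods, €100.00 or more → 4% → €4.24
Umbrella €17.59: all other tangible goods → 3% → €0.53
Soccer ball €27.20: sporting goods, under €100.00 → 0% → €0.00
Sleeping bag €56.55: sporting goods, under €100.00 → 0% → €0.00
Laundry detergent €24.54: all other tangible goods → 3% → €0.74
Picture frame (8x10) €12.05: all other tangible goods → 3% → €0.36
Key duplication €5.32: labor services → 7.75% → €0.41
Total tax = €4.24 + €0.53 + €0.74 + €0.36 + €0.41 = €6.28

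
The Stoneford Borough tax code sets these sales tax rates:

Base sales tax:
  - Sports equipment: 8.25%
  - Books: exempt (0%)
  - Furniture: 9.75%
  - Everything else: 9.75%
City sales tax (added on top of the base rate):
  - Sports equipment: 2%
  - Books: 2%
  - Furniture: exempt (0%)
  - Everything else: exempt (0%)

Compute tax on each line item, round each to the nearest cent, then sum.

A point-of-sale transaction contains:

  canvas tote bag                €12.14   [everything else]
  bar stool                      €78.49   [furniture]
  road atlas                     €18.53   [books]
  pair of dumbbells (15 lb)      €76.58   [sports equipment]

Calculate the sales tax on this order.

€17.05

Canvas tote bag €12.14: everything else → 9.75% + 0% city = 9.75% → €1.18
Bar stool €78.49: furniture → 9.75% + 0% city = 9.75% → €7.65
Road atlas €18.53: books → 0% + 2% city = 2% → €0.37
Pair of dumbbells (15 lb) €76.58: sports equipment → 8.25% + 2% city = 10.25% → €7.85
Total tax = €1.18 + €7.65 + €0.37 + €7.85 = €17.05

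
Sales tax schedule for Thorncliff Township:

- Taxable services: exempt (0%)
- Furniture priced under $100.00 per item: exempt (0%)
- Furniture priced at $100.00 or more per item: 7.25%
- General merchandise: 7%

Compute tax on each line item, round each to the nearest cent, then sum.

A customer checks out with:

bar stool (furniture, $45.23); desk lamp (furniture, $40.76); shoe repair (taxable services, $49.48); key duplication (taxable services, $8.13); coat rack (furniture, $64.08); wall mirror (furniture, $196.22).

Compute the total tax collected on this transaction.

Bar stool $45.23: furniture, under $100.00 → 0% → $0.00
Desk lamp $40.76: furniture, under $100.00 → 0% → $0.00
Shoe repair $49.48: taxable services → 0% → $0.00
Key duplication $8.13: taxable services → 0% → $0.00
Coat rack $64.08: furniture, under $100.00 → 0% → $0.00
Wall mirror $196.22: furniture, $100.00 or more → 7.25% → $14.23
Total tax = $14.23

$14.23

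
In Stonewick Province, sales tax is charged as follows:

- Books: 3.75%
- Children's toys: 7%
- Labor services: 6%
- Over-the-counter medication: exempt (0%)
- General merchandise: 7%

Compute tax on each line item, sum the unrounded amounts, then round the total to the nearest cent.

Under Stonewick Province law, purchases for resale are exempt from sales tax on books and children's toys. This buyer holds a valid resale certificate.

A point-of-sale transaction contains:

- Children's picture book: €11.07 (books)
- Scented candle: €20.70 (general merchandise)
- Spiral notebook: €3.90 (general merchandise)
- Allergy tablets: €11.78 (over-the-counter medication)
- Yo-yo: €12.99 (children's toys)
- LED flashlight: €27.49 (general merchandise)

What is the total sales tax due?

€3.65

Children's picture book €11.07: books, buyer-exempt → 0% → €0.00
Scented candle €20.70: general merchandise → 7% → €1.449
Spiral notebook €3.90: general merchandise → 7% → €0.273
Allergy tablets €11.78: over-the-counter medication → 0% → €0.00
Yo-yo €12.99: children's toys, buyer-exempt → 0% → €0.00
LED flashlight €27.49: general merchandise → 7% → €1.9243
Unrounded tax sum = €3.6463 → €3.65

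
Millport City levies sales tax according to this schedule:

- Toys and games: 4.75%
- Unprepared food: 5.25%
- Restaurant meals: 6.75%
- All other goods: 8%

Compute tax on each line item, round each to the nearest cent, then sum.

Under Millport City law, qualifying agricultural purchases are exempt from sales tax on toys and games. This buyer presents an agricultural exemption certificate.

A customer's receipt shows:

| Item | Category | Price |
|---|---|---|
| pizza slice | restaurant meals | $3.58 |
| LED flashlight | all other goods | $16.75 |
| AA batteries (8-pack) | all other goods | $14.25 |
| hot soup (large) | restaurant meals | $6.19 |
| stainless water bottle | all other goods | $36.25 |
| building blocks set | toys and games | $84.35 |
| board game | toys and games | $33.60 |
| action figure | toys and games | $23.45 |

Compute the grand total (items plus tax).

Pizza slice $3.58: restaurant meals → 6.75% → $0.24
LED flashlight $16.75: all other goods → 8% → $1.34
AA batteries (8-pack) $14.25: all other goods → 8% → $1.14
Hot soup (large) $6.19: restaurant meals → 6.75% → $0.42
Stainless water bottle $36.25: all other goods → 8% → $2.90
Building blocks set $84.35: toys and games, buyer-exempt → 0% → $0.00
Board game $33.60: toys and games, buyer-exempt → 0% → $0.00
Action figure $23.45: toys and games, buyer-exempt → 0% → $0.00
Subtotal = $218.42; tax = $6.04; total due = $224.46

$224.46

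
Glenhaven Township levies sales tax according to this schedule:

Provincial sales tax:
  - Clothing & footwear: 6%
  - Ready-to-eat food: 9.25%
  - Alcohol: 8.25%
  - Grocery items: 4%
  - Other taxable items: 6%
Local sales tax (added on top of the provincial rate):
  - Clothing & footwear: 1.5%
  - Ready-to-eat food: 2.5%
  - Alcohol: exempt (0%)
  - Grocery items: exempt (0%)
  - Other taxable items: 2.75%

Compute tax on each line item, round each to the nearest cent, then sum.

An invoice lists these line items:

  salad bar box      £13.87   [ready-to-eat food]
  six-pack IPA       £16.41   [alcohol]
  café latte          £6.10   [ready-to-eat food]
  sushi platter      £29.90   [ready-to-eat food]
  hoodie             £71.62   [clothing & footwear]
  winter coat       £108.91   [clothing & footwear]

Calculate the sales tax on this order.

Salad bar box £13.87: ready-to-eat food → 9.25% + 2.5% local = 11.75% → £1.63
Six-pack IPA £16.41: alcohol → 8.25% + 0% local = 8.25% → £1.35
Café latte £6.10: ready-to-eat food → 9.25% + 2.5% local = 11.75% → £0.72
Sushi platter £29.90: ready-to-eat food → 9.25% + 2.5% local = 11.75% → £3.51
Hoodie £71.62: clothing & footwear → 6% + 1.5% local = 7.5% → £5.37
Winter coat £108.91: clothing & footwear → 6% + 1.5% local = 7.5% → £8.17
Total tax = £1.63 + £1.35 + £0.72 + £3.51 + £5.37 + £8.17 = £20.75

£20.75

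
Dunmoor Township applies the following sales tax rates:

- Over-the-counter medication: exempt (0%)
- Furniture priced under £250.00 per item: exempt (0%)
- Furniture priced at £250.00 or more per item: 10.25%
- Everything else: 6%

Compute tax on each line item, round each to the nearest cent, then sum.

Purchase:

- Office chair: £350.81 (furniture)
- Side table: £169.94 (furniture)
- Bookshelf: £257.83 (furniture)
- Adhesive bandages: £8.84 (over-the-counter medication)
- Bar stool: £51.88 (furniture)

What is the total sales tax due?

£62.39

Office chair £350.81: furniture, £250.00 or more → 10.25% → £35.96
Side table £169.94: furniture, under £250.00 → 0% → £0.00
Bookshelf £257.83: furniture, £250.00 or more → 10.25% → £26.43
Adhesive bandages £8.84: over-the-counter medication → 0% → £0.00
Bar stool £51.88: furniture, under £250.00 → 0% → £0.00
Total tax = £35.96 + £26.43 = £62.39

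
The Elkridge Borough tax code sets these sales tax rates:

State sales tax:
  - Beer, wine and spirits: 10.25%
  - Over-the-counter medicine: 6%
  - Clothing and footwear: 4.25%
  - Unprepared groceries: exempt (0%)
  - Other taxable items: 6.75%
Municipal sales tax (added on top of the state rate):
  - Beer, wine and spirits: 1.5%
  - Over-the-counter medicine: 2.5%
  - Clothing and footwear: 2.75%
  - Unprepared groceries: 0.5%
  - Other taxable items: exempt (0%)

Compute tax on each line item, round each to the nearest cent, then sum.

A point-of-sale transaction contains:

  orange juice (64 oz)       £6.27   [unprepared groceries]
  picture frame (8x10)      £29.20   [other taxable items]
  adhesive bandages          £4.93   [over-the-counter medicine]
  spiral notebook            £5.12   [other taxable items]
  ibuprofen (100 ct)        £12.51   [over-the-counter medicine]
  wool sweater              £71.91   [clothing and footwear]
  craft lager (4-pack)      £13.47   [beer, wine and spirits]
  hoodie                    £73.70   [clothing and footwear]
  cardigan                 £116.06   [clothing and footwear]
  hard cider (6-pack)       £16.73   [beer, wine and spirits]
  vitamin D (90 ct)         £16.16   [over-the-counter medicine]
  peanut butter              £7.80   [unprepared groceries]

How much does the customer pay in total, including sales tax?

Orange juice (64 oz) £6.27: unprepared groceries → 0% + 0.5% municipal = 0.5% → £0.03
Picture frame (8x10) £29.20: other taxable items → 6.75% + 0% municipal = 6.75% → £1.97
Adhesive bandages £4.93: over-the-counter medicine → 6% + 2.5% municipal = 8.5% → £0.42
Spiral notebook £5.12: other taxable items → 6.75% + 0% municipal = 6.75% → £0.35
Ibuprofen (100 ct) £12.51: over-the-counter medicine → 6% + 2.5% municipal = 8.5% → £1.06
Wool sweater £71.91: clothing and footwear → 4.25% + 2.75% municipal = 7% → £5.03
Craft lager (4-pack) £13.47: beer, wine and spirits → 10.25% + 1.5% municipal = 11.75% → £1.58
Hoodie £73.70: clothing and footwear → 4.25% + 2.75% municipal = 7% → £5.16
Cardigan £116.06: clothing and footwear → 4.25% + 2.75% municipal = 7% → £8.12
Hard cider (6-pack) £16.73: beer, wine and spirits → 10.25% + 1.5% municipal = 11.75% → £1.97
Vitamin D (90 ct) £16.16: over-the-counter medicine → 6% + 2.5% municipal = 8.5% → £1.37
Peanut butter £7.80: unprepared groceries → 0% + 0.5% municipal = 0.5% → £0.04
Subtotal = £373.86; tax = £27.10; total due = £400.96

£400.96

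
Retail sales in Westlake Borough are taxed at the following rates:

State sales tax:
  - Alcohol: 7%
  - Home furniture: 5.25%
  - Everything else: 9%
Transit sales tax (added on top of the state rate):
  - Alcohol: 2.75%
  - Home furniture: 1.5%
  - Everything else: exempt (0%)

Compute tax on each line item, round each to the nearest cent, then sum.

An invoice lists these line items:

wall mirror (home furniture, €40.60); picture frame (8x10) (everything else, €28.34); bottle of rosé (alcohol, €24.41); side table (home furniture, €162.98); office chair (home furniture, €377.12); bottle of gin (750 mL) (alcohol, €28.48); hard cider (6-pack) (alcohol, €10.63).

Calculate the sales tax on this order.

Wall mirror €40.60: home furniture → 5.25% + 1.5% transit = 6.75% → €2.74
Picture frame (8x10) €28.34: everything else → 9% + 0% transit = 9% → €2.55
Bottle of rosé €24.41: alcohol → 7% + 2.75% transit = 9.75% → €2.38
Side table €162.98: home furniture → 5.25% + 1.5% transit = 6.75% → €11.00
Office chair €377.12: home furniture → 5.25% + 1.5% transit = 6.75% → €25.46
Bottle of gin (750 mL) €28.48: alcohol → 7% + 2.75% transit = 9.75% → €2.78
Hard cider (6-pack) €10.63: alcohol → 7% + 2.75% transit = 9.75% → €1.04
Total tax = €2.74 + €2.55 + €2.38 + €11.00 + €25.46 + €2.78 + €1.04 = €47.95

€47.95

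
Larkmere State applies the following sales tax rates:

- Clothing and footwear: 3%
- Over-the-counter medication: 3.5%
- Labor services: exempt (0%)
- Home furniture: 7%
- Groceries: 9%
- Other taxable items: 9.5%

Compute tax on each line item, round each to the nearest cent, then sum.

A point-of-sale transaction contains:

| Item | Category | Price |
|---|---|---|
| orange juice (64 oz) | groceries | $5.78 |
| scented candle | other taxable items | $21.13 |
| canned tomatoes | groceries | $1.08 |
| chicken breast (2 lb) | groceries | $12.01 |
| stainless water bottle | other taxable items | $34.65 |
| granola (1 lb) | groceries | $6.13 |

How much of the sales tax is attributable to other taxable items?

$5.30

Scented candle $21.13: other taxable items → 9.5% → $2.01
Stainless water bottle $34.65: other taxable items → 9.5% → $3.29
Tax on other taxable items = $2.01 + $3.29 = $5.30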